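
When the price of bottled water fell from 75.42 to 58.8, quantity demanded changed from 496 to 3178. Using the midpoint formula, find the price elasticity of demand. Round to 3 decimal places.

-5.895

%Δq = (3178 − 496)/[(496 + 3178)/2] = 2682/1837 ≈ 1.4600.
%ΔP = (58.8 − 75.42)/[(75.42 + 58.8)/2] = -16.62/67.11 ≈ -0.2477.
Arc elasticity E = %Δq/%ΔP ≈ 1.4600/-0.2477 ≈ -5.895.
|E| > 1: demand is elastic over this range.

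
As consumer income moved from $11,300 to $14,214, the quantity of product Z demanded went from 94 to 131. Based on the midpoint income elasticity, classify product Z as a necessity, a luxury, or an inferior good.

%ΔQ = (131 − 94)/[(94+131)/2] = 37/112.5 ≈ 0.3289.
%ΔI = (14,214 − 11,300)/[(11,300+14,214)/2] = 2914/12757 ≈ 0.2284.
E_I = %ΔQ/%ΔI ≈ 1.440.
E_I > 1: normal good (luxury).

luxury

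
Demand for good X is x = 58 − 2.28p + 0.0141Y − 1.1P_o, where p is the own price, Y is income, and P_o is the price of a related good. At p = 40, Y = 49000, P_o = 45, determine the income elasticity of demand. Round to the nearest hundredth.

Evaluating quantity at (p, Y, P_o) gives x = 58 − 2.28(40) + 0.0141(49000) − 1.1(45) = 58 − 91.2 + 690.9 − 49.5 = 608.2.
∂x/∂Y = +0.0141, so E_I = 0.0141·(49000/608.2) ≈ 1.14.
E_I > 1: normal good (luxury).

1.14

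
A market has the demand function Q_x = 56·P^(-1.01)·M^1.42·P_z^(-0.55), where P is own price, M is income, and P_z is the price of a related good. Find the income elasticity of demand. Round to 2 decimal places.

For a Cobb–Douglas (constant-elasticity) form Q_x = A·M^α·…, the elasticity with respect to M equals the exponent α at every point.
Here the exponent on M is 1.42, so the income elasticity of demand is 1.42.

1.42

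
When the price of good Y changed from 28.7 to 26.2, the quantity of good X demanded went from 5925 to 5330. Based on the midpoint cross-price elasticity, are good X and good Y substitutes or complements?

%ΔQ_x = (5330 − 5925)/[(5925+5330)/2] = -595/5627.5 ≈ -0.1057.
%ΔP_y = (26.2 − 28.7)/[(28.7+26.2)/2] ≈ -0.0911.
E_xy = -0.1057/-0.0911 ≈ 1.161.
E_xy > 0, so the goods are substitutes.

substitutes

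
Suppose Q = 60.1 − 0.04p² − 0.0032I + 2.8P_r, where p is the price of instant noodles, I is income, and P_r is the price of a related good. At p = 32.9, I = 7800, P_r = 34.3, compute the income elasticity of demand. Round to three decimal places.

-0.284

Q = 60.1 − 0.04(32.9)² − 0.0032(7800) + 2.8(34.3) = 60.1 − 43.2964 − 24.96 + 96.04 = 87.8836.
∂Q/∂I = −0.0032, so E_I = -0.0032·(7800/87.8836) ≈ -0.284.
E_I < 0: inferior good.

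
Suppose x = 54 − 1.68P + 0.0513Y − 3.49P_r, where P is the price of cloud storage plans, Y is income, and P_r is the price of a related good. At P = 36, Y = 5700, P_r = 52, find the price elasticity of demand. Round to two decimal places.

Substituting, x = 54 − 1.68(36) + 0.0513(5700) − 3.49(52) = 54 − 60.48 + 292.41 − 181.48 = 104.45.
∂x/∂P = −1.68, so E_p = (−1.68)·(36/104.45) ≈ -0.58.
|E_p| < 1: demand is inelastic.

-0.58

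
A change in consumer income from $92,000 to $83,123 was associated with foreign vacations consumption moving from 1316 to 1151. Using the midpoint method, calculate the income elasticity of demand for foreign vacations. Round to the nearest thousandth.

1.319

%ΔQ = (1151 − 1316)/[(1316+1151)/2] = -165/1233.5 ≈ -0.1338.
%ΔY = (83,123 − 92,000)/[(92,000+83,123)/2] = -8877/87561.5 ≈ -0.1014.
E_I = %ΔQ/%ΔY ≈ 1.319.
E_I > 1: normal good (luxury).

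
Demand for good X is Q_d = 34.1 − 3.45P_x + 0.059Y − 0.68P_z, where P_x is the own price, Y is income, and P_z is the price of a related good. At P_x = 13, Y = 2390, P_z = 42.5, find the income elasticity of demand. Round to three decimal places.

1.391

Evaluating quantity at (P_x, Y, P_z) gives Q_d = 34.1 − 3.45(13) + 0.059(2390) − 0.68(42.5) = 34.1 − 44.85 + 141.01 − 28.9 = 101.36.
∂Q_d/∂Y = +0.059, so E_I = 0.059·(2390/101.36) ≈ 1.391.
E_I > 1: normal good (luxury).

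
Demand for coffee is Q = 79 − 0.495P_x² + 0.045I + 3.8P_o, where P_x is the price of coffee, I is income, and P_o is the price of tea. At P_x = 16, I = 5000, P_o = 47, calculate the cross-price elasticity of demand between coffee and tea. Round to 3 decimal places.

At the given point, Q = 79 − 0.495(16)² + 0.045(5000) + 3.8(47) = 79 − 126.72 + 225 + 178.6 = 355.88.
∂Q/∂P_o = +3.8, so E_xy = 3.8·(47/355.88) ≈ 0.502.
E_xy > 0: the goods are substitutes.

0.502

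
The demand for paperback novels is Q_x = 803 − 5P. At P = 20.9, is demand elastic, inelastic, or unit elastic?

At P = 20.9, Q_x = 698.5.
dQ_x/dP = −5.
Point elasticity E = (dQ_x/dP)·(P/Q_x) = -5 × 20.9/698.5 ≈ -0.150.
|E| ≈ 0.150 < 1, so demand is inelastic.

inelastic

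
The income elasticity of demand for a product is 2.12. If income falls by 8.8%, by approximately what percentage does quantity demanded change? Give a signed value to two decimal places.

-18.66

%ΔQ ≈ E × %ΔI = (2.12) × (-8.8%) ≈ -18.66%.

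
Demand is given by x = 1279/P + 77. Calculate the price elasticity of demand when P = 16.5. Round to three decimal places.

At P = 16.5, x = 154.5152.
dx/dP = −1279/P² = −4.6979.
Point elasticity E = (dx/dP)·(P/x) = -4.6979 × 16.5/154.5152 ≈ -0.502.
|E| < 1, so demand is inelastic at this price.

-0.502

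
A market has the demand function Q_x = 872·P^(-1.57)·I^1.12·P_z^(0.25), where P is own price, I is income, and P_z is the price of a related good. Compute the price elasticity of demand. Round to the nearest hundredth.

-1.57

For a Cobb–Douglas (constant-elasticity) form Q_x = A·P^α·…, the elasticity with respect to P equals the exponent α at every point.
Here the exponent on P is -1.57, so the price elasticity of demand is -1.57.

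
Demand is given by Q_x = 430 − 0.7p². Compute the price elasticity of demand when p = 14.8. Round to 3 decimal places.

At p = 14.8, Q_x = 276.672.
dQ_x/dp = −2·0.7·p = −20.72.
Point elasticity E = (dQ_x/dp)·(p/Q_x) = -20.72 × 14.8/276.672 ≈ -1.108.
|E| > 1, so demand is elastic at this price.

-1.108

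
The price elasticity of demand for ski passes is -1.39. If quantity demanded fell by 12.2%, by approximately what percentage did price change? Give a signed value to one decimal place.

%ΔQ ≈ E × %ΔP ⇒ %ΔP = %ΔQ / E = (-12.2%)/(-1.39) ≈ 8.8%.

8.8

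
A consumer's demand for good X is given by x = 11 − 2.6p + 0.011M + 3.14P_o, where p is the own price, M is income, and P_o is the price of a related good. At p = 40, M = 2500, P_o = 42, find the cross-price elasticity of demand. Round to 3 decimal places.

1.987

First evaluate x: 11 − 2.6(40) + 0.011(2500) + 3.14(42) = 11 − 104 + 27.5 + 131.88 = 66.38.
∂x/∂P_o = +3.14, so E_xy = 3.14·(42/66.38) ≈ 1.987.
E_xy > 0: the goods are substitutes.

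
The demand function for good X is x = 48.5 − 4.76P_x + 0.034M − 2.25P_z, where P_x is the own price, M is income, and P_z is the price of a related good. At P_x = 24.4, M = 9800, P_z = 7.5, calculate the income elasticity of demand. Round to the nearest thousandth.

1.340

x = 48.5 − 4.76(24.4) + 0.034(9800) − 2.25(7.5) = 48.5 − 116.144 + 333.2 − 16.875 = 248.681.
∂x/∂M = +0.034, so E_I = 0.034·(9800/248.681) ≈ 1.340.
E_I > 1: normal good (luxury).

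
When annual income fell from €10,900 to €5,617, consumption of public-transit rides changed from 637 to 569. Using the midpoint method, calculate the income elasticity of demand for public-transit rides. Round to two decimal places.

%ΔQ = (569 − 637)/[(637+569)/2] = -68/603 ≈ -0.1128.
%ΔY = (5,617 − 10,900)/[(10,900+5,617)/2] = -5283/8258.5 ≈ -0.6397.
E_I = %ΔQ/%ΔY ≈ 0.18.
E_I ∈ (0,1): normal good (necessity).

0.18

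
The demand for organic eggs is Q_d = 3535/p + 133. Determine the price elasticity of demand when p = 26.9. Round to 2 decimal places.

-0.50

At p = 26.9, Q_d = 264.4126.
dQ_d/dp = −3535/p² = −4.8852.
Point elasticity E = (dQ_d/dp)·(p/Q_d) = -4.8852 × 26.9/264.4126 ≈ -0.50.
|E| < 1, so demand is inelastic at this price.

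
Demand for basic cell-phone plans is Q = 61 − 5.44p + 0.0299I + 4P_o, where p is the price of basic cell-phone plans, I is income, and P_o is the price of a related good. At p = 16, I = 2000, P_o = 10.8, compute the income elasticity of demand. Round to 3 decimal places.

Q = 61 − 5.44(16) + 0.0299(2000) + 4(10.8) = 61 − 87.04 + 59.8 + 43.2 = 76.96.
∂Q/∂I = +0.0299, so E_I = 0.0299·(2000/76.96) ≈ 0.777.
E_I ∈ (0,1): normal good (necessity).

0.777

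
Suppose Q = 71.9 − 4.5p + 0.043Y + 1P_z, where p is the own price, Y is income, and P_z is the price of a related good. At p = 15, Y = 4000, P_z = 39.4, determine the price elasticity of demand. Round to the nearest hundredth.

At the given point, Q = 71.9 − 4.5(15) + 0.043(4000) + 1(39.4) = 71.9 − 67.5 + 172 + 39.4 = 215.8.
∂Q/∂p = −4.5, so E_p = (−4.5)·(15/215.8) ≈ -0.31.
|E_p| < 1: demand is inelastic.

-0.31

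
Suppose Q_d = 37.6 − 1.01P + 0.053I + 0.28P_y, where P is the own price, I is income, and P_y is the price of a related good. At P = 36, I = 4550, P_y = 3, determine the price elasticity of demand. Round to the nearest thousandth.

Substituting, Q_d = 37.6 − 1.01(36) + 0.053(4550) + 0.28(3) = 37.6 − 36.36 + 241.15 + 0.84 = 243.23.
∂Q_d/∂P = −1.01, so E_p = (−1.01)·(36/243.23) ≈ -0.149.
|E_p| < 1: demand is inelastic.

-0.149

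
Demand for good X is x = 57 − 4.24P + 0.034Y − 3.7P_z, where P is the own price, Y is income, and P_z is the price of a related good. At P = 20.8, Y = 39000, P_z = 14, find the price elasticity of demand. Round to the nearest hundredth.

Substituting, x = 57 − 4.24(20.8) + 0.034(39000) − 3.7(14) = 57 − 88.192 + 1326 − 51.8 = 1243.008.
∂x/∂P = −4.24, so E_p = (−4.24)·(20.8/1243.008) ≈ -0.07.
|E_p| < 1: demand is inelastic.

-0.07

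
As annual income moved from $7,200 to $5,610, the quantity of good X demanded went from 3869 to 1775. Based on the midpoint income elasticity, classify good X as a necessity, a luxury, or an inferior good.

luxury

%ΔQ = (1775 − 3869)/[(3869+1775)/2] = -2094/2822 ≈ -0.7420.
%ΔM = (5,610 − 7,200)/[(7,200+5,610)/2] = -1590/6405 ≈ -0.2482.
E_I = %ΔQ/%ΔM ≈ 2.989.
E_I > 1: normal good (luxury).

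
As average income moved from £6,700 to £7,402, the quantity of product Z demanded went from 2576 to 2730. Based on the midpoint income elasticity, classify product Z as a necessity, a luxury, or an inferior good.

necessity

%ΔQ = (2730 − 2576)/[(2576+2730)/2] = 154/2653 ≈ 0.0580.
%ΔY = (7,402 − 6,700)/[(6,700+7,402)/2] = 702/7051 ≈ 0.0996.
E_I = %ΔQ/%ΔY ≈ 0.583.
E_I ∈ (0,1): normal good (necessity).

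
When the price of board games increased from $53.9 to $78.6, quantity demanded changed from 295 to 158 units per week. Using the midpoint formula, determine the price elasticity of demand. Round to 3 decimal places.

%Δq = (158 − 295)/[(295 + 158)/2] = -137/226.5 ≈ -0.6049.
%Δp = (78.6 − 53.9)/[(53.9 + 78.6)/2] = 24.7/66.25 ≈ 0.3728.
Arc elasticity E = %Δq/%Δp ≈ -0.6049/0.3728 ≈ -1.622.
|E| > 1: demand is elastic over this range.

-1.622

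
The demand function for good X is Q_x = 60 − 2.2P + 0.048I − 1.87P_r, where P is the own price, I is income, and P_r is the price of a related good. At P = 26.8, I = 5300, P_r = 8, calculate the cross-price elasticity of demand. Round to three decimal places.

-0.062

Q_x = 60 − 2.2(26.8) + 0.048(5300) − 1.87(8) = 60 − 58.96 + 254.4 − 14.96 = 240.48.
∂Q_x/∂P_r = −1.87, so E_xy = -1.87·(8/240.48) ≈ -0.062.
E_xy < 0: the goods are complements.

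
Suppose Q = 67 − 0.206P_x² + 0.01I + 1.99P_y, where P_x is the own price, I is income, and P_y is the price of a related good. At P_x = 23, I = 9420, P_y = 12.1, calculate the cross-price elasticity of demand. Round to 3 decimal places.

0.316

First evaluate Q: 67 − 0.206(23)² + 0.01(9420) + 1.99(12.1) = 67 − 108.974 + 94.2 + 24.079 = 76.305.
∂Q/∂P_y = +1.99, so E_xy = 1.99·(12.1/76.305) ≈ 0.316.
E_xy > 0: the goods are substitutes.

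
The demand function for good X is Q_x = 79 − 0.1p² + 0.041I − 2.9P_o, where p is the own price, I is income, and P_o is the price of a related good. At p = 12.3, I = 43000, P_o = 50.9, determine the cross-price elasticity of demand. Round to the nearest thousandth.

-0.088

Substituting, Q_x = 79 − 0.1(12.3)² + 0.041(43000) − 2.9(50.9) = 79 − 15.129 + 1763 − 147.61 = 1679.261.
∂Q_x/∂P_o = −2.9, so E_xy = -2.9·(50.9/1679.261) ≈ -0.088.
E_xy < 0: the goods are complements.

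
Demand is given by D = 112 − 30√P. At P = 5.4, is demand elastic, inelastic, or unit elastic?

inelastic

At P = 5.4, D = 42.2863.
dD/dP = −30/(2√P) = −30/(2·2.3238).
Point elasticity E = (dD/dP)·(P/D) = -6.455 × 5.4/42.2863 ≈ -0.824.
|E| ≈ 0.824 < 1, so demand is inelastic.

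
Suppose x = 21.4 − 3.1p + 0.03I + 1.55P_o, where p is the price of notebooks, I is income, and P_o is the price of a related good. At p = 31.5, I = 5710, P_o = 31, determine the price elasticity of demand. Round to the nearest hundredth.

-0.68

Evaluating quantity at (p, I, P_o) gives x = 21.4 − 3.1(31.5) + 0.03(5710) + 1.55(31) = 21.4 − 97.65 + 171.3 + 48.05 = 143.1.
∂x/∂p = −3.1, so E_p = (−3.1)·(31.5/143.1) ≈ -0.68.
|E_p| < 1: demand is inelastic.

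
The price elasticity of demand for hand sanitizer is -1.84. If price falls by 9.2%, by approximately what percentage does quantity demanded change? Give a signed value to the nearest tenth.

16.9

%ΔQ ≈ E × %ΔP = (-1.84) × (-9.2%) ≈ 16.9%.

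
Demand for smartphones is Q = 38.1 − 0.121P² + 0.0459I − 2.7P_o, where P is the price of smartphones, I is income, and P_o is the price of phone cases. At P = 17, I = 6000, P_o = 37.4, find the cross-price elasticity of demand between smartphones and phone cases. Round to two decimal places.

-0.57

Substituting, Q = 38.1 − 0.121(17)² + 0.0459(6000) − 2.7(37.4) = 38.1 − 34.969 + 275.4 − 100.98 = 177.551.
∂Q/∂P_o = −2.7, so E_xy = -2.7·(37.4/177.551) ≈ -0.57.
E_xy < 0: the goods are complements.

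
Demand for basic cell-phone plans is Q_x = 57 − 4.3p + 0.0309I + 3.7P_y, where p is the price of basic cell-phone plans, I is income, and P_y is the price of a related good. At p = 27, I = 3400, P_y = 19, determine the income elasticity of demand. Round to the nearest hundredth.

Substituting, Q_x = 57 − 4.3(27) + 0.0309(3400) + 3.7(19) = 57 − 116.1 + 105.06 + 70.3 = 116.26.
∂Q_x/∂I = +0.0309, so E_I = 0.0309·(3400/116.26) ≈ 0.90.
E_I ∈ (0,1): normal good (necessity).

0.90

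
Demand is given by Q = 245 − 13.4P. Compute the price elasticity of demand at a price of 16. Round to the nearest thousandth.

At P = 16, Q = 30.6.
dQ/dP = −13.4.
Point elasticity E = (dQ/dP)·(P/Q) = -13.4 × 16/30.6 ≈ -7.007.
|E| > 1, so demand is elastic at this price.

-7.007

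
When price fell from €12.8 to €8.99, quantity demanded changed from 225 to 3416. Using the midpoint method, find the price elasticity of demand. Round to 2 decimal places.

%ΔQ = (3416 − 225)/[(225 + 3416)/2] = 3191/1820.5 ≈ 1.7528.
%ΔP = (8.99 − 12.8)/[(12.8 + 8.99)/2] = -3.81/10.895 ≈ -0.3497.
Arc elasticity E = %ΔQ/%ΔP ≈ 1.7528/-0.3497 ≈ -5.01.
|E| > 1: demand is elastic over this range.

-5.01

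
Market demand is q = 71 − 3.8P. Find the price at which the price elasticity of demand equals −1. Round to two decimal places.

9.34

For linear demand q = a − bP, E = −bP/(a − bP). |E| = 1 ⇒ bP = a − bP ⇒ P = a/(2b).
P = 71/(2·3.8) ≈ 9.34.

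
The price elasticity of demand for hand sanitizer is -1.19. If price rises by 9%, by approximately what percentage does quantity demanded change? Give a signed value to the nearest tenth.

-10.7

%ΔQ ≈ E × %ΔP = (-1.19) × (9%) ≈ -10.7%.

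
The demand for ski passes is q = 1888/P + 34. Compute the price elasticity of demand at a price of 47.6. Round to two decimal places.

-0.54

At P = 47.6, q = 73.6639.
dq/dP = −1888/P² = −0.8333.
Point elasticity E = (dq/dP)·(P/q) = -0.8333 × 47.6/73.6639 ≈ -0.54.
|E| < 1, so demand is inelastic at this price.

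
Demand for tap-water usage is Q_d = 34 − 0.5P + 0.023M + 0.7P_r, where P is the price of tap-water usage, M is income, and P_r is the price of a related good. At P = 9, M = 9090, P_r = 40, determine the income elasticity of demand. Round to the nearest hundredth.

0.78

Evaluating quantity at (P, M, P_r) gives Q_d = 34 − 0.5(9) + 0.023(9090) + 0.7(40) = 34 − 4.5 + 209.07 + 28 = 266.57.
∂Q_d/∂M = +0.023, so E_I = 0.023·(9090/266.57) ≈ 0.78.
E_I ∈ (0,1): normal good (necessity).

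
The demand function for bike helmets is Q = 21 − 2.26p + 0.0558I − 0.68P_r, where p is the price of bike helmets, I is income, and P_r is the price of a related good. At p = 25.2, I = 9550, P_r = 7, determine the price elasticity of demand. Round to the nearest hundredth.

Substituting, Q = 21 − 2.26(25.2) + 0.0558(9550) − 0.68(7) = 21 − 56.952 + 532.89 − 4.76 = 492.178.
∂Q/∂p = −2.26, so E_p = (−2.26)·(25.2/492.178) ≈ -0.12.
|E_p| < 1: demand is inelastic.

-0.12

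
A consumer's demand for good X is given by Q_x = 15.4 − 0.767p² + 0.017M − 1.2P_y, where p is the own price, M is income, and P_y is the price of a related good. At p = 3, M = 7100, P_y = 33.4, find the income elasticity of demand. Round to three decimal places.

Q_x = 15.4 − 0.767(3)² + 0.017(7100) − 1.2(33.4) = 15.4 − 6.903 + 120.7 − 40.08 = 89.117.
∂Q_x/∂M = +0.017, so E_I = 0.017·(7100/89.117) ≈ 1.354.
E_I > 1: normal good (luxury).

1.354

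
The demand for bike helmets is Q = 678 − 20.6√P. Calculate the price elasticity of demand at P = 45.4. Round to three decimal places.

At P = 45.4, Q = 539.1982.
dQ/dP = −20.6/(2√P) = −20.6/(2·6.738).
Point elasticity E = (dQ/dP)·(P/Q) = -1.5287 × 45.4/539.1982 ≈ -0.129.
|E| < 1, so demand is inelastic at this price.

-0.129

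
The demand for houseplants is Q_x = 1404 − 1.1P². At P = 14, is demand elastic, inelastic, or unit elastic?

inelastic

At P = 14, Q_x = 1188.4.
dQ_x/dP = −2·1.1·P = −30.8.
Point elasticity E = (dQ_x/dP)·(P/Q_x) = -30.8 × 14/1188.4 ≈ -0.363.
|E| ≈ 0.363 < 1, so demand is inelastic.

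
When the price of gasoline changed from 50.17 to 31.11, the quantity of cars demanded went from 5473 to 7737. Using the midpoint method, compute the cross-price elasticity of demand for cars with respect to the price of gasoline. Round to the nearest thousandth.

-0.731

%ΔQ_x = (7737 − 5473)/[(5473+7737)/2] = 2264/6605 ≈ 0.3428.
%ΔP_y = (31.11 − 50.17)/[(50.17+31.11)/2] ≈ -0.4690.
E_xy = 0.3428/-0.4690 ≈ -0.731.
E_xy < 0, so cars and gasoline are complements.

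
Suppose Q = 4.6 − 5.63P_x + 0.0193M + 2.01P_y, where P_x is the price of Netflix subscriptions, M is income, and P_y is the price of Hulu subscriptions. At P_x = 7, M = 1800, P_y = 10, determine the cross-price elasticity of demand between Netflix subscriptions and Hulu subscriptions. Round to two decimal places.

At the given point, Q = 4.6 − 5.63(7) + 0.0193(1800) + 2.01(10) = 4.6 − 39.41 + 34.74 + 20.1 = 20.03.
∂Q/∂P_y = +2.01, so E_xy = 2.01·(10/20.03) ≈ 1.00.
E_xy > 0: the goods are substitutes.

1.00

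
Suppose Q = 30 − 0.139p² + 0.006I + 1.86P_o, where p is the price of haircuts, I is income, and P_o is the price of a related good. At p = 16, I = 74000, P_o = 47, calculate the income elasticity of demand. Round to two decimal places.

0.84

At the given point, Q = 30 − 0.139(16)² + 0.006(74000) + 1.86(47) = 30 − 35.584 + 444 + 87.42 = 525.836.
∂Q/∂I = +0.006, so E_I = 0.006·(74000/525.836) ≈ 0.84.
E_I ∈ (0,1): normal good (necessity).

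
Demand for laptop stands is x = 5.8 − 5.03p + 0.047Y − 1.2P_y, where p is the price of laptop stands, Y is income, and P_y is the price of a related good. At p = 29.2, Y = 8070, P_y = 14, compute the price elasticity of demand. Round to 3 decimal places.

x = 5.8 − 5.03(29.2) + 0.047(8070) − 1.2(14) = 5.8 − 146.876 + 379.29 − 16.8 = 221.414.
∂x/∂p = −5.03, so E_p = (−5.03)·(29.2/221.414) ≈ -0.663.
|E_p| < 1: demand is inelastic.

-0.663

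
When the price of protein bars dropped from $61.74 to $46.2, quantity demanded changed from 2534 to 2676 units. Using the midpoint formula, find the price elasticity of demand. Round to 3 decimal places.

-0.189

%Δq = (2676 − 2534)/[(2534 + 2676)/2] = 142/2605 ≈ 0.0545.
%ΔP = (46.2 − 61.74)/[(61.74 + 46.2)/2] = -15.54/53.97 ≈ -0.2879.
Arc elasticity E = %Δq/%ΔP ≈ 0.0545/-0.2879 ≈ -0.189.
|E| < 1: demand is inelastic over this range.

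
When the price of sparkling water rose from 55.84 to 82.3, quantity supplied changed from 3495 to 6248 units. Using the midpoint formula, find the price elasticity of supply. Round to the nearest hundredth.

%Δq = (6248 − 3495)/[(3495 + 6248)/2] = 2753/4871.5 ≈ 0.5651.
%Δp = (82.3 − 55.84)/[(55.84 + 82.3)/2] = 26.46/69.07 ≈ 0.3831.
Arc elasticity E = %Δq/%Δp ≈ 0.5651/0.3831 ≈ 1.48.
|E| > 1: supply is elastic over this range.

1.48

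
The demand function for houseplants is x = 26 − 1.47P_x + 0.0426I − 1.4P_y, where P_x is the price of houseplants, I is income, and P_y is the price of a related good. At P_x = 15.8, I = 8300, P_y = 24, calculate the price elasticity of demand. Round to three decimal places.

At the given point, x = 26 − 1.47(15.8) + 0.0426(8300) − 1.4(24) = 26 − 23.226 + 353.58 − 33.6 = 322.754.
∂x/∂P_x = −1.47, so E_p = (−1.47)·(15.8/322.754) ≈ -0.072.
|E_p| < 1: demand is inelastic.

-0.072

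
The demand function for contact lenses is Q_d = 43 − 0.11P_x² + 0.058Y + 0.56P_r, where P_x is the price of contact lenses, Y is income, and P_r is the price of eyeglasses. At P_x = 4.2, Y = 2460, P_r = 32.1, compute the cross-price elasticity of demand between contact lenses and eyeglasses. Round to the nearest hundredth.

0.09

Substituting, Q_d = 43 − 0.11(4.2)² + 0.058(2460) + 0.56(32.1) = 43 − 1.9404 + 142.68 + 17.976 = 201.7156.
∂Q_d/∂P_r = +0.56, so E_xy = 0.56·(32.1/201.7156) ≈ 0.09.
E_xy > 0: the goods are substitutes.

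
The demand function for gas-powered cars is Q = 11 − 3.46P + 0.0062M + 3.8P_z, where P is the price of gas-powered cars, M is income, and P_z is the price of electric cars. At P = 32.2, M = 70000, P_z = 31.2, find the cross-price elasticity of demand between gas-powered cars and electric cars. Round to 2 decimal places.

At the given point, Q = 11 − 3.46(32.2) + 0.0062(70000) + 3.8(31.2) = 11 − 111.412 + 434 + 118.56 = 452.148.
∂Q/∂P_z = +3.8, so E_xy = 3.8·(31.2/452.148) ≈ 0.26.
E_xy > 0: the goods are substitutes.

0.26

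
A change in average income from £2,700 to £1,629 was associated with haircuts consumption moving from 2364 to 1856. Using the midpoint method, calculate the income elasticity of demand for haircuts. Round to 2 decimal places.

0.49

%ΔQ = (1856 − 2364)/[(2364+1856)/2] = -508/2110 ≈ -0.2408.
%ΔI = (1,629 − 2,700)/[(2,700+1,629)/2] = -1071/2164.5 ≈ -0.4948.
E_I = %ΔQ/%ΔI ≈ 0.49.
E_I ∈ (0,1): normal good (necessity).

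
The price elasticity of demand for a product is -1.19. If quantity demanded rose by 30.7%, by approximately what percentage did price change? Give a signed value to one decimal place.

%ΔQ ≈ E × %ΔP ⇒ %ΔP = %ΔQ / E = (30.7%)/(-1.19) ≈ -25.8%.

-25.8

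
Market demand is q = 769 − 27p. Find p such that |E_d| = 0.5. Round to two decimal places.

9.49

Set −bp/(a − bp) = −0.5 ⇒ bp = 0.5(a − bp) ⇒ bp(1+0.5) = 0.5·a.
p = 0.5·769/(27·1.5) ≈ 9.49.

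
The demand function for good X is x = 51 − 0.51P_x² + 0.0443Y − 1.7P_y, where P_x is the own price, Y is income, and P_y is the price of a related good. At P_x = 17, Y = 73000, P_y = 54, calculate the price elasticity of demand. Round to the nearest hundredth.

-0.10

First evaluate x: 51 − 0.51(17)² + 0.0443(73000) − 1.7(54) = 51 − 147.39 + 3233.9 − 91.8 = 3045.71.
∂x/∂P_x = −2·0.51·P_x = -17.34, so E_p = -17.34·(17/3045.71) ≈ -0.10.
|E_p| < 1: demand is inelastic.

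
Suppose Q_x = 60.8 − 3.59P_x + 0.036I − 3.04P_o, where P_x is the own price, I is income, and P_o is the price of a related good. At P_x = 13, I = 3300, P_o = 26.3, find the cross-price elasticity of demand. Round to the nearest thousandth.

-1.509

Q_x = 60.8 − 3.59(13) + 0.036(3300) − 3.04(26.3) = 60.8 − 46.67 + 118.8 − 79.952 = 52.978.
∂Q_x/∂P_o = −3.04, so E_xy = -3.04·(26.3/52.978) ≈ -1.509.
E_xy < 0: the goods are complements.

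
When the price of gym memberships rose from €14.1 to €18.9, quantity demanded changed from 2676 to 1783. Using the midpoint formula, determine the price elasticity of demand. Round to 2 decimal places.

-1.38

%ΔQ = (1783 − 2676)/[(2676 + 1783)/2] = -893/2229.5 ≈ -0.4005.
%Δp = (18.9 − 14.1)/[(14.1 + 18.9)/2] = 4.8/16.5 ≈ 0.2909.
Arc elasticity E = %ΔQ/%Δp ≈ -0.4005/0.2909 ≈ -1.38.
|E| > 1: demand is elastic over this range.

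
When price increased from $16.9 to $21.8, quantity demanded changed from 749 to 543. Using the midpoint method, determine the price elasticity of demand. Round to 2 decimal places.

-1.26

%ΔQ = (543 − 749)/[(749 + 543)/2] = -206/646 ≈ -0.3189.
%ΔP = (21.8 − 16.9)/[(16.9 + 21.8)/2] = 4.9/19.35 ≈ 0.2532.
Arc elasticity E = %ΔQ/%ΔP ≈ -0.3189/0.2532 ≈ -1.26.
|E| > 1: demand is elastic over this range.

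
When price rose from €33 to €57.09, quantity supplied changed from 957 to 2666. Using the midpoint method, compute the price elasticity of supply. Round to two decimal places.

%ΔQ = (2666 − 957)/[(957 + 2666)/2] = 1709/1811.5 ≈ 0.9434.
%ΔP = (57.09 − 33)/[(33 + 57.09)/2] = 24.09/45.045 ≈ 0.5348.
Arc elasticity E = %ΔQ/%ΔP ≈ 0.9434/0.5348 ≈ 1.76.
|E| > 1: supply is elastic over this range.

1.76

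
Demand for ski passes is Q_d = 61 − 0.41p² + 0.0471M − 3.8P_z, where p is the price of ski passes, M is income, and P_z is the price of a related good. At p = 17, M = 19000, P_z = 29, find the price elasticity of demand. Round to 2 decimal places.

First evaluate Q_d: 61 − 0.41(17)² + 0.0471(19000) − 3.8(29) = 61 − 118.49 + 894.9 − 110.2 = 727.21.
∂Q_d/∂p = −2·0.41·p = -13.94, so E_p = -13.94·(17/727.21) ≈ -0.33.
|E_p| < 1: demand is inelastic.

-0.33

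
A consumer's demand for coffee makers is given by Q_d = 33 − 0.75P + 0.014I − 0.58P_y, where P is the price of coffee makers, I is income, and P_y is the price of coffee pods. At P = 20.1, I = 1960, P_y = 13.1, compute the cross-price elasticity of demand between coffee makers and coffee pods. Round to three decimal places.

-0.201

First evaluate Q_d: 33 − 0.75(20.1) + 0.014(1960) − 0.58(13.1) = 33 − 15.075 + 27.44 − 7.598 = 37.767.
∂Q_d/∂P_y = −0.58, so E_xy = -0.58·(13.1/37.767) ≈ -0.201.
E_xy < 0: the goods are complements.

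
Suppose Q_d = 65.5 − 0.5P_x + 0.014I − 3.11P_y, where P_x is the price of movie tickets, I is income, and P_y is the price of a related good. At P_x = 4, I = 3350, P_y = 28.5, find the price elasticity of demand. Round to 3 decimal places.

Evaluating quantity at (P_x, I, P_y) gives Q_d = 65.5 − 0.5(4) + 0.014(3350) − 3.11(28.5) = 65.5 − 2 + 46.9 − 88.635 = 21.765.
∂Q_d/∂P_x = −0.5, so E_p = (−0.5)·(4/21.765) ≈ -0.092.
|E_p| < 1: demand is inelastic.

-0.092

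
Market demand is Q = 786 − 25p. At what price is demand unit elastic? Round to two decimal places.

For linear demand Q = a − bp, E = −bp/(a − bp). |E| = 1 ⇒ bp = a − bp ⇒ p = a/(2b).
p = 786/(2·25) = 15.72.

15.72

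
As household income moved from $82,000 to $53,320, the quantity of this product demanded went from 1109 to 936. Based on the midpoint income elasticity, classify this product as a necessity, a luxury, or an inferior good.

necessity

%ΔQ = (936 − 1109)/[(1109+936)/2] = -173/1022.5 ≈ -0.1692.
%ΔI = (53,320 − 82,000)/[(82,000+53,320)/2] = -28680/67660 ≈ -0.4239.
E_I = %ΔQ/%ΔI ≈ 0.399.
E_I ∈ (0,1): normal good (necessity).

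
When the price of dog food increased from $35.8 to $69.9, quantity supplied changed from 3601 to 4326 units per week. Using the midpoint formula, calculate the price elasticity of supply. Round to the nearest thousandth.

%Δq = (4326 − 3601)/[(3601 + 4326)/2] = 725/3963.5 ≈ 0.1829.
%ΔP = (69.9 − 35.8)/[(35.8 + 69.9)/2] = 34.1/52.85 ≈ 0.6452.
Arc elasticity E = %Δq/%ΔP ≈ 0.1829/0.6452 ≈ 0.283.
|E| < 1: supply is inelastic over this range.

0.283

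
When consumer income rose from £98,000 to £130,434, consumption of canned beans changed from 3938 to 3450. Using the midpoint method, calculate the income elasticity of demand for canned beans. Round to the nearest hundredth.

-0.47

%ΔQ = (3450 − 3938)/[(3938+3450)/2] = -488/3694 ≈ -0.1321.
%ΔY = (130,434 − 98,000)/[(98,000+130,434)/2] = 32434/114217 ≈ 0.2840.
E_I = %ΔQ/%ΔY ≈ -0.47.
E_I < 0: inferior good.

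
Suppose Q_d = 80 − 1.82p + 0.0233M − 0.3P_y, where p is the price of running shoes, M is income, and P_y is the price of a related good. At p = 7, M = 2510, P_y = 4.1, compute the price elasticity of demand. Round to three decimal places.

Substituting, Q_d = 80 − 1.82(7) + 0.0233(2510) − 0.3(4.1) = 80 − 12.74 + 58.483 − 1.23 = 124.513.
∂Q_d/∂p = −1.82, so E_p = (−1.82)·(7/124.513) ≈ -0.102.
|E_p| < 1: demand is inelastic.

-0.102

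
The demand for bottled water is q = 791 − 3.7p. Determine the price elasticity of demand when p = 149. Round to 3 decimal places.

At p = 149, q = 239.7.
dq/dp = −3.7.
Point elasticity E = (dq/dp)·(p/q) = -3.7 × 149/239.7 ≈ -2.300.
|E| > 1, so demand is elastic at this price.

-2.300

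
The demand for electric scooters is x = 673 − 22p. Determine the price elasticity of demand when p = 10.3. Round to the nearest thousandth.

-0.508

At p = 10.3, x = 446.4.
dx/dp = −22.
Point elasticity E = (dx/dp)·(p/x) = -22 × 10.3/446.4 ≈ -0.508.
|E| < 1, so demand is inelastic at this price.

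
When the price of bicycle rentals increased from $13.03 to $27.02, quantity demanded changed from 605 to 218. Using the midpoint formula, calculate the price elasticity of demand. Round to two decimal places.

%Δq = (218 − 605)/[(605 + 218)/2] = -387/411.5 ≈ -0.9405.
%ΔP = (27.02 − 13.03)/[(13.03 + 27.02)/2] = 13.99/20.025 ≈ 0.6986.
Arc elasticity E = %Δq/%ΔP ≈ -0.9405/0.6986 ≈ -1.35.
|E| > 1: demand is elastic over this range.

-1.35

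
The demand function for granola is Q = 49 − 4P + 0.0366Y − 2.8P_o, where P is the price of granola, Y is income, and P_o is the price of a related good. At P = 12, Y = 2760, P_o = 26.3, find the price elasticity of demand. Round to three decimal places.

-1.692

Evaluating quantity at (P, Y, P_o) gives Q = 49 − 4(12) + 0.0366(2760) − 2.8(26.3) = 49 − 48 + 101.016 − 73.64 = 28.376.
∂Q/∂P = −4, so E_p = (−4)·(12/28.376) ≈ -1.692.
|E_p| > 1: demand is elastic.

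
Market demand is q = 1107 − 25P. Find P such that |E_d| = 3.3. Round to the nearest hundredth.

33.98

Set −bP/(a − bP) = −3.3 ⇒ bP = 3.3(a − bP) ⇒ bP(1+3.3) = 3.3·a.
P = 3.3·1107/(25·4.3) ≈ 33.98.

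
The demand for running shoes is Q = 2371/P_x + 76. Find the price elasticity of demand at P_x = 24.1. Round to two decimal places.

-0.56

At P_x = 24.1, Q = 174.3817.
dQ/dP_x = −2371/P_x² = −4.0822.
Point elasticity E = (dQ/dP_x)·(P_x/Q) = -4.0822 × 24.1/174.3817 ≈ -0.56.
|E| < 1, so demand is inelastic at this price.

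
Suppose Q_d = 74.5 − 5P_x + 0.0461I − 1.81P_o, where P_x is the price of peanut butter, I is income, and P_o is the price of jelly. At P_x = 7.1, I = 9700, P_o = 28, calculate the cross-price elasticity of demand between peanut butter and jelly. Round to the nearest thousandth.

-0.116

Q_d = 74.5 − 5(7.1) + 0.0461(9700) − 1.81(28) = 74.5 − 35.5 + 447.17 − 50.68 = 435.49.
∂Q_d/∂P_o = −1.81, so E_xy = -1.81·(28/435.49) ≈ -0.116.
E_xy < 0: the goods are complements.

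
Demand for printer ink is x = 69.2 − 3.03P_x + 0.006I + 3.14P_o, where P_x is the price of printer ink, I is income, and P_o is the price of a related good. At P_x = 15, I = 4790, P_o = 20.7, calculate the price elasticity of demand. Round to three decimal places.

-0.387

First evaluate x: 69.2 − 3.03(15) + 0.006(4790) + 3.14(20.7) = 69.2 − 45.45 + 28.74 + 64.998 = 117.488.
∂x/∂P_x = −3.03, so E_p = (−3.03)·(15/117.488) ≈ -0.387.
|E_p| < 1: demand is inelastic.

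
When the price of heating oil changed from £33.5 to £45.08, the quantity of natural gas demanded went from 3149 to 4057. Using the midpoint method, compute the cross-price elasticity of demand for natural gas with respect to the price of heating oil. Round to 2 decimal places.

0.86

%ΔQ_x = (4057 − 3149)/[(3149+4057)/2] = 908/3603 ≈ 0.2520.
%ΔP_y = (45.08 − 33.5)/[(33.5+45.08)/2] ≈ 0.2947.
E_xy = 0.2520/0.2947 ≈ 0.86.
E_xy > 0, so natural gas and heating oil are substitutes.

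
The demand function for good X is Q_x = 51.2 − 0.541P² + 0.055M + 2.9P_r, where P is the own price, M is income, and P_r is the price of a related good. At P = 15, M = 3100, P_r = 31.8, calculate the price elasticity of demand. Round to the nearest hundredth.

-1.27

Substituting, Q_x = 51.2 − 0.541(15)² + 0.055(3100) + 2.9(31.8) = 51.2 − 121.725 + 170.5 + 92.22 = 192.195.
∂Q_x/∂P = −2·0.541·P = -16.23, so E_p = -16.23·(15/192.195) ≈ -1.27.
|E_p| > 1: demand is elastic.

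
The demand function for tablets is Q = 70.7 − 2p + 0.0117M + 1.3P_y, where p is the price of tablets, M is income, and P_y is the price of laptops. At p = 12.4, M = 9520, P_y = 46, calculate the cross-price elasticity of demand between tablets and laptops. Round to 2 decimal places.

First evaluate Q: 70.7 − 2(12.4) + 0.0117(9520) + 1.3(46) = 70.7 − 24.8 + 111.384 + 59.8 = 217.084.
∂Q/∂P_y = +1.3, so E_xy = 1.3·(46/217.084) ≈ 0.28.
E_xy > 0: the goods are substitutes.

0.28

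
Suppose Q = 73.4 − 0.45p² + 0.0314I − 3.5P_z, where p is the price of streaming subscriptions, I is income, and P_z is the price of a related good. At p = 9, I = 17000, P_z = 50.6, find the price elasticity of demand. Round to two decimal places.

-0.19

At the given point, Q = 73.4 − 0.45(9)² + 0.0314(17000) − 3.5(50.6) = 73.4 − 36.45 + 533.8 − 177.1 = 393.65.
∂Q/∂p = −2·0.45·p = -8.1, so E_p = -8.1·(9/393.65) ≈ -0.19.
|E_p| < 1: demand is inelastic.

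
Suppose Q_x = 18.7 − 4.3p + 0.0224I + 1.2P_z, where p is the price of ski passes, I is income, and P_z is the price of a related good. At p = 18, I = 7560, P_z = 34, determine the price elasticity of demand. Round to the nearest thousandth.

Q_x = 18.7 − 4.3(18) + 0.0224(7560) + 1.2(34) = 18.7 − 77.4 + 169.344 + 40.8 = 151.444.
∂Q_x/∂p = −4.3, so E_p = (−4.3)·(18/151.444) ≈ -0.511.
|E_p| < 1: demand is inelastic.

-0.511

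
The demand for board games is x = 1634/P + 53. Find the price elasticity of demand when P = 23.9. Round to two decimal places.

At P = 23.9, x = 121.3682.
dx/dP = −1634/P² = −2.8606.
Point elasticity E = (dx/dP)·(P/x) = -2.8606 × 23.9/121.3682 ≈ -0.56.
|E| < 1, so demand is inelastic at this price.

-0.56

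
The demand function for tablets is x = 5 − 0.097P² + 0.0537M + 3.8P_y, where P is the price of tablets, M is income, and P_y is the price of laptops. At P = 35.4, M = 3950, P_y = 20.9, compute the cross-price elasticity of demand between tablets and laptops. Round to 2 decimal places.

0.45

x = 5 − 0.097(35.4)² + 0.0537(3950) + 3.8(20.9) = 5 − 121.5565 + 212.115 + 79.42 = 174.9785.
∂x/∂P_y = +3.8, so E_xy = 3.8·(20.9/174.9785) ≈ 0.45.
E_xy > 0: the goods are substitutes.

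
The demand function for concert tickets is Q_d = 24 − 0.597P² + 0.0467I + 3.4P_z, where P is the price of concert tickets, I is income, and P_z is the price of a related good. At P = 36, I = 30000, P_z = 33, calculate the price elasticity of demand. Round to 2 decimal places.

First evaluate Q_d: 24 − 0.597(36)² + 0.0467(30000) + 3.4(33) = 24 − 773.712 + 1401 + 112.2 = 763.488.
∂Q_d/∂P = −2·0.597·P = -42.984, so E_p = -42.984·(36/763.488) ≈ -2.03.
|E_p| > 1: demand is elastic.

-2.03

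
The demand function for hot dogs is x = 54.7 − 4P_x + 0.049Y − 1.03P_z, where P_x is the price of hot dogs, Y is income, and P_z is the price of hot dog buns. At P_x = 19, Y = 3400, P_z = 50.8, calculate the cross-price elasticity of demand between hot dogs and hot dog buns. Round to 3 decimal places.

First evaluate x: 54.7 − 4(19) + 0.049(3400) − 1.03(50.8) = 54.7 − 76 + 166.6 − 52.324 = 92.976.
∂x/∂P_z = −1.03, so E_xy = -1.03·(50.8/92.976) ≈ -0.563.
E_xy < 0: the goods are complements.

-0.563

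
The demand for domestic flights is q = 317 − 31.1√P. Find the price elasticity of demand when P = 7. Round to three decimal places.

-0.175

At P = 7, q = 234.7171.
dq/dP = −31.1/(2√P) = −31.1/(2·2.6458).
Point elasticity E = (dq/dP)·(P/q) = -5.8773 × 7/234.7171 ≈ -0.175.
|E| < 1, so demand is inelastic at this price.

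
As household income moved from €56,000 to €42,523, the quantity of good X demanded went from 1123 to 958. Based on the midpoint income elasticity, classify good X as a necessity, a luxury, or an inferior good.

necessity

%ΔQ = (958 − 1123)/[(1123+958)/2] = -165/1040.5 ≈ -0.1586.
%ΔI = (42,523 − 56,000)/[(56,000+42,523)/2] = -13477/49261.5 ≈ -0.2736.
E_I = %ΔQ/%ΔI ≈ 0.580.
E_I ∈ (0,1): normal good (necessity).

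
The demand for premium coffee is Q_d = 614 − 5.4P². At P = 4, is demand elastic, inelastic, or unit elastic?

At P = 4, Q_d = 527.6.
dQ_d/dP = −2·5.4·P = −43.2.
Point elasticity E = (dQ_d/dP)·(P/Q_d) = -43.2 × 4/527.6 ≈ -0.328.
|E| ≈ 0.328 < 1, so demand is inelastic.

inelastic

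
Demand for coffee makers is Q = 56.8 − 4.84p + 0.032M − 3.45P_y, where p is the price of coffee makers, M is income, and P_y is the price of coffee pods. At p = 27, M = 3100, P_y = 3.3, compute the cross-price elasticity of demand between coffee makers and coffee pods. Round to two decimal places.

Evaluating quantity at (p, M, P_y) gives Q = 56.8 − 4.84(27) + 0.032(3100) − 3.45(3.3) = 56.8 − 130.68 + 99.2 − 11.385 = 13.935.
∂Q/∂P_y = −3.45, so E_xy = -3.45·(3.3/13.935) ≈ -0.82.
E_xy < 0: the goods are complements.

-0.82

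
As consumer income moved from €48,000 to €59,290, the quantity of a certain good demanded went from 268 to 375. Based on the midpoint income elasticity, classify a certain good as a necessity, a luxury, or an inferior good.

%ΔQ = (375 − 268)/[(268+375)/2] = 107/321.5 ≈ 0.3328.
%ΔI = (59,290 − 48,000)/[(48,000+59,290)/2] = 11290/53645 ≈ 0.2105.
E_I = %ΔQ/%ΔI ≈ 1.581.
E_I > 1: normal good (luxury).

luxury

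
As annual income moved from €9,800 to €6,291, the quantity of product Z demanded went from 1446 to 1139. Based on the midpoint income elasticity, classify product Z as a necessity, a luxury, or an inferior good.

%ΔQ = (1139 − 1446)/[(1446+1139)/2] = -307/1292.5 ≈ -0.2375.
%ΔI = (6,291 − 9,800)/[(9,800+6,291)/2] = -3509/8045.5 ≈ -0.4361.
E_I = %ΔQ/%ΔI ≈ 0.545.
E_I ∈ (0,1): normal good (necessity).

necessity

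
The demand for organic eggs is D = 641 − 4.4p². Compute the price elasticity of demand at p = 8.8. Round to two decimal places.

-2.27

At p = 8.8, D = 300.264.
dD/dp = −2·4.4·p = −77.44.
Point elasticity E = (dD/dp)·(p/D) = -77.44 × 8.8/300.264 ≈ -2.27.
|E| > 1, so demand is elastic at this price.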